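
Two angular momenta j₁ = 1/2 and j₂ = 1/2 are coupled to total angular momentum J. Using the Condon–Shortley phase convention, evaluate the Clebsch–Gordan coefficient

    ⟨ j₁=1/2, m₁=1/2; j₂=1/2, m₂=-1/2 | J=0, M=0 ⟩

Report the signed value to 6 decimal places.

+√(1/2) ≈ +0.707107

triangle: 1!*0!*0!/2! = 1/2
(j±m)!: 1!*0!*0!*1!*0!*0! = 1
prefactor² = (2J+1)*Δ*N² = 1/2
  k=0: +1/(0!*1!*0!*0!*0!*0!) = 1
Σ = 1  ⇒  CG² = 1/2*1² = 1/2
CG = +√(1/2) = +0.707107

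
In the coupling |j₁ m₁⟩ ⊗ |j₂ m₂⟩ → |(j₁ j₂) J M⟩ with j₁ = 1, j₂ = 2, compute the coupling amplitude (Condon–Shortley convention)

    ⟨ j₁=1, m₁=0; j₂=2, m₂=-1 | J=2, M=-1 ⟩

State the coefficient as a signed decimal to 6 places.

+√(1/6) = +0.408248

j₁+j₂−J=1  J+j₁−j₂=1  J−j₁+j₂=3  j₁+j₂+J+1=6
(j₁±m₁, j₂±m₂, J±M) = (1,1,1,3,1,3)
P² = 3/2
sum k=0..1:
  [0] +1/2 = 1/2
  [1] −1/6 = -1/6
S = 1/3
C² = P²·S² = 1/6 ; C = +0.408248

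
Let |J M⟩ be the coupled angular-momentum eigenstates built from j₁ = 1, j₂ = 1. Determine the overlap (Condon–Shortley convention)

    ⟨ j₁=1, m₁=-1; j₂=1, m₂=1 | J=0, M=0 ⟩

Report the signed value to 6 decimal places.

triangle: 2!*0!*0!/3! = 2/6
(j±m)!: 0!*2!*2!*0!*0!*0! = 4
prefactor² = (2J+1)*Δ*N² = 4/3
  k=2: +1/(2!*0!*0!*0!*0!*0!) = 1/2
Σ = 1/2  ⇒  CG² = 4/3*1/2² = 1/3
CG = +√(1/3) = +0.577350

+0.577350  (= +√(1/3))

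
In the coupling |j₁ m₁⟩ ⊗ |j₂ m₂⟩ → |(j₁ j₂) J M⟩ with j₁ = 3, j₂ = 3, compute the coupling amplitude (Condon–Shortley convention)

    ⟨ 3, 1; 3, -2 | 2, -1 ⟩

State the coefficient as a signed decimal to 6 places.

-0.422577

triangle: 4!×2!×2!/9! = 96/362880
(j±m)!: 4!×2!×1!×5!×1!×3! = 34560
prefactor² = (2J+1)×Δ×N² = 320/7
  k=0: +1/(0!×4!×2!×1!×0!×1!) = 1/48
  k=1: −1/(1!×3!×1!×0!×1!×2!) = -1/12
Σ = -1/16  ⇒  CG² = 320/7×(-1/16)² = 5/28
CG = −√(5/28) = -0.422577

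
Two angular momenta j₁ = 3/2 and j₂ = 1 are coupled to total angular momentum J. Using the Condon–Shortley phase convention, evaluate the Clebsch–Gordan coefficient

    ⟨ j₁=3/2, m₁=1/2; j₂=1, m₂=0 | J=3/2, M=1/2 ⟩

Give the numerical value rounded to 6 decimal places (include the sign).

+0.258199

√[4·1!2!1!/5! · 2!1!1!1!2!1!] = √(4/15)
  +(−1)^0/∏(0,1,1,1,1,0)! = 1  (running 1)
  +(−1)^1/∏(1,0,0,0,2,1)! = -1/2  (running 1/2)
⟨..|..⟩ = √(4/15)·(1/2) = +0.258199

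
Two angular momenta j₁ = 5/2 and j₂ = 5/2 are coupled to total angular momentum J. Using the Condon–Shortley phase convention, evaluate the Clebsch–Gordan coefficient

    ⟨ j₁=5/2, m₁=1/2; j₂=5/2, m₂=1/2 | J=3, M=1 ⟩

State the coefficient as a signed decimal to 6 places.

j₁+j₂−J=2  J+j₁−j₂=3  J−j₁+j₂=3  j₁+j₂+J+1=9
(j₁±m₁, j₂±m₂, J±M) = (3,2,3,2,4,2)
P² = 48/5
sum k=0..2:
  [0] +1/24 = 1/24
  [1] −1/4 = -1/4
  [2] +1/24 = 1/24
S = -1/6
C² = P²·S² = 4/15 ; C = -0.516398

−√(4/15) = -0.516398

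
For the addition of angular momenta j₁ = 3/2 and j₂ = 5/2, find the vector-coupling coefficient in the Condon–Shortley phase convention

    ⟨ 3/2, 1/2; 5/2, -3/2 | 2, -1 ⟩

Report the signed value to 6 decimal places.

j₁+j₂−J=2  J+j₁−j₂=1  J−j₁+j₂=3  j₁+j₂+J+1=7
(j₁±m₁, j₂±m₂, J±M) = (2,1,1,4,1,3)
P² = 24/7
sum k=0..1:
  [0] +1/4 = 1/4
  [1] −1/6 = -1/6
S = 1/12
C² = P²·S² = 1/42 ; C = +0.154303

+0.154303  (= +√(1/42))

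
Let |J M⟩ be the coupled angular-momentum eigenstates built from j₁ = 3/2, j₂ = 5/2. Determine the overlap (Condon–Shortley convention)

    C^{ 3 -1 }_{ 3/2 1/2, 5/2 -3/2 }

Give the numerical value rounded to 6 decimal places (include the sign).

+0.639010  (= +√(49/120))

j₁+j₂−J=1  J+j₁−j₂=2  J−j₁+j₂=4  j₁+j₂+J+1=8
(j₁±m₁, j₂±m₂, J±M) = (2,1,1,4,2,4)
P² = 96/5
sum k=0..1:
  [0] +1/6 = 1/6
  [1] −1/48 = -1/48
S = 7/48
C² = P²·S² = 49/120 ; C = +0.639010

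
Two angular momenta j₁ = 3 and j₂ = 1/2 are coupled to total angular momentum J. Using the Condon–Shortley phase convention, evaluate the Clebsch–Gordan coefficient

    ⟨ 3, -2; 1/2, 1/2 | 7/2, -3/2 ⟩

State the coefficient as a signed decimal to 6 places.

√[8·0!6!1!/8! · 1!5!1!0!2!5!] = √(28800/7)
  +(−1)^0/∏(0,0,5,1,1,0)! = 1/120  (running 1/120)
⟨..|..⟩ = √(28800/7)·(1/120) = +0.534522

+0.534522  (= +√(2/7))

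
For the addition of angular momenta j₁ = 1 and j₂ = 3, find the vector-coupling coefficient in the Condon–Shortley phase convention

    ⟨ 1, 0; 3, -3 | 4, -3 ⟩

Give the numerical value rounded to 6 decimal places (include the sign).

+√(1/4) = +0.500000

j₁+j₂−J=0  J+j₁−j₂=2  J−j₁+j₂=6  j₁+j₂+J+1=9
(j₁±m₁, j₂±m₂, J±M) = (1,1,0,6,1,7)
P² = 129600
sum k=0..0:
  [0] +1/720 = 1/720
S = 1/720
C² = P²·S² = 1/4 ; C = +0.500000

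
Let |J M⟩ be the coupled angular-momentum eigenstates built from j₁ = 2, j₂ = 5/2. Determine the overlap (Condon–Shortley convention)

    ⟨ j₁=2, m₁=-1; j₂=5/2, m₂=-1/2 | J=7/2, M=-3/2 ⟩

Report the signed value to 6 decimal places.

j₁+j₂−J=1  J+j₁−j₂=3  J−j₁+j₂=4  j₁+j₂+J+1=9
(j₁±m₁, j₂±m₂, J±M) = (1,3,2,3,2,5)
P² = 384/7
sum k=0..1:
  [0] +1/24 = 1/24
  [1] −1/12 = -1/12
S = -1/24
C² = P²·S² = 2/21 ; C = -0.308607

−√(2/21) ≈ -0.308607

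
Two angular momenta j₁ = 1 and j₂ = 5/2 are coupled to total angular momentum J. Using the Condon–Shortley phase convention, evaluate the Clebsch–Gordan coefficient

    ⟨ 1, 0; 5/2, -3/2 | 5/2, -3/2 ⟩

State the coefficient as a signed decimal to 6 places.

+√(9/35) ≈ +0.507093

√[6·1!1!4!/7! · 1!1!1!4!1!4!] = √(576/35)
  +(−1)^0/∏(0,1,1,1,0,3)! = 1/6  (running 1/6)
  +(−1)^1/∏(1,0,0,0,1,4)! = -1/24  (running 1/8)
⟨..|..⟩ = √(576/35)·(1/8) = +0.507093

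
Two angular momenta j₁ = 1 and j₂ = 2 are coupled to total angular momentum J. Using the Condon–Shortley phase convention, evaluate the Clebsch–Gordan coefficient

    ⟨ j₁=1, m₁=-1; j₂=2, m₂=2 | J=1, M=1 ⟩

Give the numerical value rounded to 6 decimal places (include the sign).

+√(3/5) = +0.774597

j₁+j₂−J=2  J+j₁−j₂=0  J−j₁+j₂=2  j₁+j₂+J+1=5
(j₁±m₁, j₂±m₂, J±M) = (0,2,4,0,2,0)
P² = 48/5
sum k=2..2:
  [2] +1/4 = 1/4
S = 1/4
C² = P²·S² = 3/5 ; C = +0.774597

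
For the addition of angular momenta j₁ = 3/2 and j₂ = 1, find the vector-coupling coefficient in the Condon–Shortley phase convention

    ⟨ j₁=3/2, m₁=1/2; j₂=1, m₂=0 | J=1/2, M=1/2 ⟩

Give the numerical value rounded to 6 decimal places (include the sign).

triangle: 2!·1!·0!/4! = 2/24
(j±m)!: 2!·1!·1!·1!·1!·0! = 2
prefactor² = (2J+1)·Δ·N² = 1/3
  k=1: −1/(1!·1!·0!·0!·1!·0!) = -1
Σ = -1  ⇒  CG² = 1/3·(-1)² = 1/3
CG = −√(1/3) = -0.577350

-0.577350  (= −√(1/3))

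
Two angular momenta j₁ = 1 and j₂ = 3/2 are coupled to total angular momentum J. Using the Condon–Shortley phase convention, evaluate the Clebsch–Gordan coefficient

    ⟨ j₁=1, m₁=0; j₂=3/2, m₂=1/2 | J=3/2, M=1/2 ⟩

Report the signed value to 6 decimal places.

triangle: 1!*1!*2!/5! = 2/120
(j±m)!: 1!*1!*2!*1!*2!*1! = 4
prefactor² = (2J+1)*Δ*N² = 4/15
  k=0: +1/(0!*1!*1!*2!*0!*0!) = 1/2
  k=1: −1/(1!*0!*0!*1!*1!*1!) = -1
Σ = -1/2  ⇒  CG² = 4/15*(-1/2)² = 1/15
CG = −√(1/15) = -0.258199

-0.258199  (= −√(1/15))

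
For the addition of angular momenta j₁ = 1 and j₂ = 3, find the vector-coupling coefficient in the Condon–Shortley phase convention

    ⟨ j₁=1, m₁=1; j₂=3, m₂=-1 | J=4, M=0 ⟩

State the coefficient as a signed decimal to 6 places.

j₁+j₂−J=0  J+j₁−j₂=2  J−j₁+j₂=6  j₁+j₂+J+1=9
(j₁±m₁, j₂±m₂, J±M) = (2,0,2,4,4,4)
P² = 13824/7
sum k=0..0:
  [0] +1/96 = 1/96
S = 1/96
C² = P²·S² = 3/14 ; C = +0.462910

+0.462910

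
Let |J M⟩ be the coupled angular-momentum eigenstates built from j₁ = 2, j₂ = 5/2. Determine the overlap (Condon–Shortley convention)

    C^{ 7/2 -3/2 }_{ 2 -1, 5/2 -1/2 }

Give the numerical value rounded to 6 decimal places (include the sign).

-0.308607  (= −√(2/21))

triangle: 1!×3!×4!/9! = 144/362880
(j±m)!: 1!×3!×2!×3!×2!×5! = 17280
prefactor² = (2J+1)×Δ×N² = 384/7
  k=0: +1/(0!×1!×3!×2!×0!×2!) = 1/24
  k=1: −1/(1!×0!×2!×1!×1!×3!) = -1/12
Σ = -1/24  ⇒  CG² = 384/7×(-1/24)² = 2/21
CG = −√(2/21) = -0.308607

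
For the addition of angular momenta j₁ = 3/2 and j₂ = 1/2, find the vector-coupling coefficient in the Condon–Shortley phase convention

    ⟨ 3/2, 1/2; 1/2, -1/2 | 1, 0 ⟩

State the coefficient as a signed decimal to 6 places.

√[3·1!2!0!/4! · 2!1!0!1!1!1!] = √(1/2)
  +(−1)^0/∏(0,1,1,0,1,0)! = 1  (running 1)
⟨..|..⟩ = √(1/2)·(1) = +0.707107

+√(1/2) = +0.707107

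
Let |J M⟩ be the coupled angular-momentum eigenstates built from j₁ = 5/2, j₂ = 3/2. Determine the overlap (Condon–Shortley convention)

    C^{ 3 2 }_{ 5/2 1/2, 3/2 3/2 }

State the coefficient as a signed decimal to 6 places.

triangle: 1!*4!*2!/8! = 48/40320
(j±m)!: 3!*2!*3!*0!*5!*1! = 8640
prefactor² = (2J+1)*Δ*N² = 72
  k=1: −1/(1!*0!*1!*2!*3!*0!) = -1/12
Σ = -1/12  ⇒  CG² = 72*(-1/12)² = 1/2
CG = −√(1/2) = -0.707107

−√(1/2) = -0.707107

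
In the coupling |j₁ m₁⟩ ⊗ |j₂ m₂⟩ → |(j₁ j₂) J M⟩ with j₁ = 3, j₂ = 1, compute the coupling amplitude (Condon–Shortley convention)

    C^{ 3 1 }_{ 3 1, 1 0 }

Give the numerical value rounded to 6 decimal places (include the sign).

+0.288675  (= +√(1/12))

√[7·1!5!1!/8! · 4!2!1!1!4!2!] = √(48)
  +(−1)^0/∏(0,1,2,1,3,0)! = 1/12  (running 1/12)
  +(−1)^1/∏(1,0,1,0,4,1)! = -1/24  (running 1/24)
⟨..|..⟩ = √(48)·(1/24) = +0.288675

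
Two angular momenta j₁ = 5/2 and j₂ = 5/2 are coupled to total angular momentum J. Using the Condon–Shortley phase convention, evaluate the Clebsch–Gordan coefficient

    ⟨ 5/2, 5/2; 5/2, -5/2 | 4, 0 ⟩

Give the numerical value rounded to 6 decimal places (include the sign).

+√(1/28) = +0.188982

√[9·1!4!4!/10! · 5!0!0!5!4!4!] = √(82944/7)
  +(−1)^0/∏(0,1,0,0,4,4)! = 1/576  (running 1/576)
⟨..|..⟩ = √(82944/7)·(1/576) = +0.188982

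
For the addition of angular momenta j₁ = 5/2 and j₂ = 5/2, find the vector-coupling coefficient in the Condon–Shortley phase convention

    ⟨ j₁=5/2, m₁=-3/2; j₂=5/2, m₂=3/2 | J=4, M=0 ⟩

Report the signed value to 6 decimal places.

triangle: 1!·4!·4!/10! = 576/3628800
(j±m)!: 1!·4!·4!·1!·4!·4! = 331776
prefactor² = (2J+1)·Δ·N² = 82944/175
  k=0: +1/(0!·1!·4!·4!·0!·0!) = 1/576
  k=1: −1/(1!·0!·3!·3!·1!·1!) = -1/36
Σ = -5/192  ⇒  CG² = 82944/175·(-5/192)² = 9/28
CG = −√(9/28) = -0.566947

-0.566947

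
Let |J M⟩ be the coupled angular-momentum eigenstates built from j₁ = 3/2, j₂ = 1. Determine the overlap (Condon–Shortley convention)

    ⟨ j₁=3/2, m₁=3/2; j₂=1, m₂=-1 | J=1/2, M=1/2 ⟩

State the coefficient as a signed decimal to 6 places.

triangle: 2!·1!·0!/4! = 2/24
(j±m)!: 3!·0!·0!·2!·1!·0! = 12
prefactor² = (2J+1)·Δ·N² = 2
  k=0: +1/(0!·2!·0!·0!·1!·0!) = 1/2
Σ = 1/2  ⇒  CG² = 2·1/2² = 1/2
CG = +√(1/2) = +0.707107

+0.707107  (= +√(1/2))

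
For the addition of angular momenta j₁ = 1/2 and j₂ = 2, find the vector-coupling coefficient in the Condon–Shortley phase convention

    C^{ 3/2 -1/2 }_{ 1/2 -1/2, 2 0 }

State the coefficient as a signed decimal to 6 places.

j₁+j₂−J=1  J+j₁−j₂=0  J−j₁+j₂=3  j₁+j₂+J+1=5
(j₁±m₁, j₂±m₂, J±M) = (0,1,2,2,1,2)
P² = 8/5
sum k=1..1:
  [1] −1/2 = -1/2
S = -1/2
C² = P²·S² = 2/5 ; C = -0.632456

-0.632456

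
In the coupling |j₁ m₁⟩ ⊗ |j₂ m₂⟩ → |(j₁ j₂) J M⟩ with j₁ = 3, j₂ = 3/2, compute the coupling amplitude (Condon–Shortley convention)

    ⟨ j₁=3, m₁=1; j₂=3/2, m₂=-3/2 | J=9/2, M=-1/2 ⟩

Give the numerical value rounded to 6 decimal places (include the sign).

triangle: 0!·6!·3!/10! = 4320/3628800
(j±m)!: 4!·2!·0!·3!·4!·5! = 829440
prefactor² = (2J+1)·Δ·N² = 69120/7
  k=0: +1/(0!·0!·2!·0!·4!·3!) = 1/288
Σ = 1/288  ⇒  CG² = 69120/7·1/288² = 5/42
CG = +√(5/42) = +0.345033

+√(5/42) ≈ +0.345033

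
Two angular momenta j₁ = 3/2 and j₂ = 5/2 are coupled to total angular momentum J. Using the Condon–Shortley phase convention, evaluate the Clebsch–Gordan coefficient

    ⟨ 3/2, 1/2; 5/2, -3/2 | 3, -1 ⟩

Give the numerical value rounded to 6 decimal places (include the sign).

j₁+j₂−J=1  J+j₁−j₂=2  J−j₁+j₂=4  j₁+j₂+J+1=8
(j₁±m₁, j₂±m₂, J±M) = (2,1,1,4,2,4)
P² = 96/5
sum k=0..1:
  [0] +1/6 = 1/6
  [1] −1/48 = -1/48
S = 7/48
C² = P²·S² = 49/120 ; C = +0.639010

+0.639010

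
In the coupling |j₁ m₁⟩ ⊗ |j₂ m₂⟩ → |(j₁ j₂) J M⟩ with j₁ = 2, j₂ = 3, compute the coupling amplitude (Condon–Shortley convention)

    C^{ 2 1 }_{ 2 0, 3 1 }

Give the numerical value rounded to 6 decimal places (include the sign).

+√(1/7) ≈ +0.377964

triangle: 3!*1!*3!/8! = 36/40320
(j±m)!: 2!*2!*4!*2!*3!*1! = 1152
prefactor² = (2J+1)*Δ*N² = 36/7
  k=1: −1/(1!*2!*1!*3!*0!*0!) = -1/12
  k=2: +1/(2!*1!*0!*2!*1!*1!) = 1/4
Σ = 1/6  ⇒  CG² = 36/7*1/6² = 1/7
CG = +√(1/7) = +0.377964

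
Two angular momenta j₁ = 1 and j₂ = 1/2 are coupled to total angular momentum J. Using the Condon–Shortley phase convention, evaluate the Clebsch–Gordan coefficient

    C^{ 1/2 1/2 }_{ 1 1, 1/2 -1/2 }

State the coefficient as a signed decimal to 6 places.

+0.816497

triangle: 1!·1!·0!/3! = 1/6
(j±m)!: 2!·0!·0!·1!·1!·0! = 2
prefactor² = (2J+1)·Δ·N² = 2/3
  k=0: +1/(0!·1!·0!·0!·1!·0!) = 1
Σ = 1  ⇒  CG² = 2/3·1² = 2/3
CG = +√(2/3) = +0.816497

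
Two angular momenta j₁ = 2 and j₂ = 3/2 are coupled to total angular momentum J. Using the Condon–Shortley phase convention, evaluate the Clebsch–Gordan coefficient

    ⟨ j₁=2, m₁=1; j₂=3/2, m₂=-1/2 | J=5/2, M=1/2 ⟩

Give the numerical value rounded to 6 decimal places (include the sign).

+0.597614  (= +√(5/14))

triangle: 1!·3!·2!/7! = 12/5040
(j±m)!: 3!·1!·1!·2!·3!·2! = 144
prefactor² = (2J+1)·Δ·N² = 72/35
  k=0: +1/(0!·1!·1!·1!·2!·1!) = 1/2
  k=1: −1/(1!·0!·0!·0!·3!·2!) = -1/12
Σ = 5/12  ⇒  CG² = 72/35·5/12² = 5/14
CG = +√(5/14) = +0.597614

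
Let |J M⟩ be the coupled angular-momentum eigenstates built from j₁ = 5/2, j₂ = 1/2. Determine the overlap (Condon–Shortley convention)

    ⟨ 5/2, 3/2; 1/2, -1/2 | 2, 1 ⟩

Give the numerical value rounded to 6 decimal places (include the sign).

+√(2/3) = +0.816497

j₁+j₂−J=1  J+j₁−j₂=4  J−j₁+j₂=0  j₁+j₂+J+1=6
(j₁±m₁, j₂±m₂, J±M) = (4,1,0,1,3,1)
P² = 24
sum k=0..0:
  [0] +1/6 = 1/6
S = 1/6
C² = P²·S² = 2/3 ; C = +0.816497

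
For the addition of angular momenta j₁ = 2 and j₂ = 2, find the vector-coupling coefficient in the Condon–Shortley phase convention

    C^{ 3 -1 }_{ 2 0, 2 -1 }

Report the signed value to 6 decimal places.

j₁+j₂−J=1  J+j₁−j₂=3  J−j₁+j₂=3  j₁+j₂+J+1=8
(j₁±m₁, j₂±m₂, J±M) = (2,2,1,3,2,4)
P² = 36/5
sum k=0..1:
  [0] +1/4 = 1/4
  [1] −1/12 = -1/12
S = 1/6
C² = P²·S² = 1/5 ; C = +0.447214

+0.447214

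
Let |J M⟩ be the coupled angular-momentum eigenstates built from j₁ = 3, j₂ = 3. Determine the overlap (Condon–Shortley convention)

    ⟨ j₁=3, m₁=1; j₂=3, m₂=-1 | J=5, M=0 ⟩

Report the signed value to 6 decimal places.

√[11·1!5!5!/12! · 4!2!2!4!5!5!] = √(76800/7)
  +(−1)^0/∏(0,1,2,2,3,3)! = 1/144  (running 1/144)
  +(−1)^1/∏(1,0,1,1,4,4)! = -1/576  (running 1/192)
⟨..|..⟩ = √(76800/7)·(1/192) = +0.545545

+0.545545  (= +√(25/84))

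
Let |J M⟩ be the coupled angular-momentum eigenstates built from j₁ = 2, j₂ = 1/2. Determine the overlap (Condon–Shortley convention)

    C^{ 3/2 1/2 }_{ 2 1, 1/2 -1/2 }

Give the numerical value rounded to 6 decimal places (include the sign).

j₁+j₂−J=1  J+j₁−j₂=3  J−j₁+j₂=0  j₁+j₂+J+1=5
(j₁±m₁, j₂±m₂, J±M) = (3,1,0,1,2,1)
P² = 12/5
sum k=0..0:
  [0] +1/2 = 1/2
S = 1/2
C² = P²·S² = 3/5 ; C = +0.774597

+√(3/5) = +0.774597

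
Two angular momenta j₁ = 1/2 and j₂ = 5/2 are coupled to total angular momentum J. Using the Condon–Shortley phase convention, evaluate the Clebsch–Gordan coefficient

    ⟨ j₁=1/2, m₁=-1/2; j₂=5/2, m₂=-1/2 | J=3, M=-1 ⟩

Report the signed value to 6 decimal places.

j₁+j₂−J=0  J+j₁−j₂=1  J−j₁+j₂=5  j₁+j₂+J+1=7
(j₁±m₁, j₂±m₂, J±M) = (0,1,2,3,2,4)
P² = 96
sum k=0..0:
  [0] +1/12 = 1/12
S = 1/12
C² = P²·S² = 2/3 ; C = +0.816497

+0.816497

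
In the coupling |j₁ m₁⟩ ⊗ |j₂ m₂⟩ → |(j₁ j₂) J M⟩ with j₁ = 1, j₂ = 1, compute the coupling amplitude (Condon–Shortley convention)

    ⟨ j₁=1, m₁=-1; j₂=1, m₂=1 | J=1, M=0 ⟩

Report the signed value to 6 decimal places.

√[3·1!1!1!/4! · 0!2!2!0!1!1!] = √(1/2)
  +(−1)^1/∏(1,0,1,1,0,0)! = -1  (running -1)
⟨..|..⟩ = √(1/2)·(-1) = -0.707107

−√(1/2) ≈ -0.707107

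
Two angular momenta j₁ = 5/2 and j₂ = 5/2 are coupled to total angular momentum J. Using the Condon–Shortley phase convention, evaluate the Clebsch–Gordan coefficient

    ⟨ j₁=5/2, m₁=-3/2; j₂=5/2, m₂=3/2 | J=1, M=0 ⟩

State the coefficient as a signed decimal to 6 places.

-0.358569

j₁+j₂−J=4  J+j₁−j₂=1  J−j₁+j₂=1  j₁+j₂+J+1=7
(j₁±m₁, j₂±m₂, J±M) = (1,4,4,1,1,1)
P² = 288/35
sum k=3..4:
  [3] −1/6 = -1/6
  [4] +1/24 = 1/24
S = -1/8
C² = P²·S² = 9/70 ; C = -0.358569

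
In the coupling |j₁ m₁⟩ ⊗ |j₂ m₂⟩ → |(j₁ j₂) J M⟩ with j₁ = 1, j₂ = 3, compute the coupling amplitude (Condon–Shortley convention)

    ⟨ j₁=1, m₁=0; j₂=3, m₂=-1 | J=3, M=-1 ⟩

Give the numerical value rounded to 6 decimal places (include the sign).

+√(1/12) ≈ +0.288675

√[7·1!1!5!/8! · 1!1!2!4!2!4!] = √(48)
  +(−1)^0/∏(0,1,1,2,0,3)! = 1/12  (running 1/12)
  +(−1)^1/∏(1,0,0,1,1,4)! = -1/24  (running 1/24)
⟨..|..⟩ = √(48)·(1/24) = +0.288675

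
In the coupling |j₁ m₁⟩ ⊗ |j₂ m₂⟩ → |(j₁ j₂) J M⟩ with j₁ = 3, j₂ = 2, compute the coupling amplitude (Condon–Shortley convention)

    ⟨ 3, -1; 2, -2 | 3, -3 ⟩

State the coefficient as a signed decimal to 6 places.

√[7·2!4!2!/9! · 2!4!0!4!0!6!] = √(1536)
  +(−1)^0/∏(0,2,4,0,0,2)! = 1/96  (running 1/96)
⟨..|..⟩ = √(1536)·(1/96) = +0.408248

+√(1/6) = +0.408248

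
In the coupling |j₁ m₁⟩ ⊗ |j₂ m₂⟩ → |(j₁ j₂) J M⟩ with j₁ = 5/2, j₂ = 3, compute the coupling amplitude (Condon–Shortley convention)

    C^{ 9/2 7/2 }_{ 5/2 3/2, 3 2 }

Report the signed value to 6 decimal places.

-0.100504  (= −√(1/99))

√[10·1!4!5!/11! · 4!1!5!1!8!1!] = √(921600/11)
  +(−1)^0/∏(0,1,1,5,3,0)! = 1/720  (running 1/720)
  +(−1)^1/∏(1,0,0,4,4,1)! = -1/576  (running -1/2880)
⟨..|..⟩ = √(921600/11)·(-1/2880) = -0.100504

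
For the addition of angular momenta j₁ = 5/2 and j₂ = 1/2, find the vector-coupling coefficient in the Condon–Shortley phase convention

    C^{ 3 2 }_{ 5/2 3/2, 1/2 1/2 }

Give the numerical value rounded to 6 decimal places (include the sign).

j₁+j₂−J=0  J+j₁−j₂=5  J−j₁+j₂=1  j₁+j₂+J+1=7
(j₁±m₁, j₂±m₂, J±M) = (4,1,1,0,5,1)
P² = 480
sum k=0..0:
  [0] +1/24 = 1/24
S = 1/24
C² = P²·S² = 5/6 ; C = +0.912871

+√(5/6) = +0.912871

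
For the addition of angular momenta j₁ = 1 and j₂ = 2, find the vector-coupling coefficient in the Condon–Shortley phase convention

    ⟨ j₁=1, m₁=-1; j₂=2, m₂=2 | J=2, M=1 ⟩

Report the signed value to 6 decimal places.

−√(1/3) = -0.577350

triangle: 1!×1!×3!/6! = 6/720
(j±m)!: 0!×2!×4!×0!×3!×1! = 288
prefactor² = (2J+1)×Δ×N² = 12
  k=1: −1/(1!×0!×1!×3!×0!×0!) = -1/6
Σ = -1/6  ⇒  CG² = 12×(-1/6)² = 1/3
CG = −√(1/3) = -0.577350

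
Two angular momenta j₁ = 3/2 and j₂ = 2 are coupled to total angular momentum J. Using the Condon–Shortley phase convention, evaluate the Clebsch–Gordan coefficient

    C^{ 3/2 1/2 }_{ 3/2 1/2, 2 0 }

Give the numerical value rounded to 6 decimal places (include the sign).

−√(1/5) ≈ -0.447214

j₁+j₂−J=2  J+j₁−j₂=1  J−j₁+j₂=2  j₁+j₂+J+1=6
(j₁±m₁, j₂±m₂, J±M) = (2,1,2,2,2,1)
P² = 16/45
sum k=0..1:
  [0] +1/4 = 1/4
  [1] −1/1 = -1
S = -3/4
C² = P²·S² = 1/5 ; C = -0.447214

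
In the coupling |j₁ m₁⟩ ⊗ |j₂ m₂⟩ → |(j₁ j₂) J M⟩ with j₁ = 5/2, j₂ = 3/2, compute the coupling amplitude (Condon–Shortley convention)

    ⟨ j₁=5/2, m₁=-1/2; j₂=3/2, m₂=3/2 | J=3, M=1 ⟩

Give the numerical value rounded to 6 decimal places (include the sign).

−√(9/20) ≈ -0.670820

j₁+j₂−J=1  J+j₁−j₂=4  J−j₁+j₂=2  j₁+j₂+J+1=8
(j₁±m₁, j₂±m₂, J±M) = (2,3,3,0,4,2)
P² = 144/5
sum k=1..1:
  [1] −1/8 = -1/8
S = -1/8
C² = P²·S² = 9/20 ; C = -0.670820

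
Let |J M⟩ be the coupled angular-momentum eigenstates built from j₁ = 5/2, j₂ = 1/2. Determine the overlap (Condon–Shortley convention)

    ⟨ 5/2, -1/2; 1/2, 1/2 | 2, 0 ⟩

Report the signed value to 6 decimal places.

−√(1/2) = -0.707107

j₁+j₂−J=1  J+j₁−j₂=4  J−j₁+j₂=0  j₁+j₂+J+1=6
(j₁±m₁, j₂±m₂, J±M) = (2,3,1,0,2,2)
P² = 8
sum k=1..1:
  [1] −1/4 = -1/4
S = -1/4
C² = P²·S² = 1/2 ; C = -0.707107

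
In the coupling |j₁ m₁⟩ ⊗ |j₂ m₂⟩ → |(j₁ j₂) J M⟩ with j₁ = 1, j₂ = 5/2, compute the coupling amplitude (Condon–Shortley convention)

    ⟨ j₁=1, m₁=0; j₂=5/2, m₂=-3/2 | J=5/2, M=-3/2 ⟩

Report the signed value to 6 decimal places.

+0.507093

√[6·1!1!4!/7! · 1!1!1!4!1!4!] = √(576/35)
  +(−1)^0/∏(0,1,1,1,0,3)! = 1/6  (running 1/6)
  +(−1)^1/∏(1,0,0,0,1,4)! = -1/24  (running 1/8)
⟨..|..⟩ = √(576/35)·(1/8) = +0.507093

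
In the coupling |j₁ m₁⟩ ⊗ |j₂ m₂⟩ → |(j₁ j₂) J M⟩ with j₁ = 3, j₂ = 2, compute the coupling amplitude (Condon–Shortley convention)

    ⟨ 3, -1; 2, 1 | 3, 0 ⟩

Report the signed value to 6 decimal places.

+0.182574

j₁+j₂−J=2  J+j₁−j₂=4  J−j₁+j₂=2  j₁+j₂+J+1=9
(j₁±m₁, j₂±m₂, J±M) = (2,4,3,1,3,3)
P² = 96/5
sum k=1..2:
  [1] −1/12 = -1/12
  [2] +1/8 = 1/8
S = 1/24
C² = P²·S² = 1/30 ; C = +0.182574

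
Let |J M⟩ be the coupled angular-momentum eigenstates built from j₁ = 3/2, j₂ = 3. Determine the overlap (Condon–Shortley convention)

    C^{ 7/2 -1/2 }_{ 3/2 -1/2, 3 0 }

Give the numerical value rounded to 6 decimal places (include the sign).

j₁+j₂−J=1  J+j₁−j₂=2  J−j₁+j₂=5  j₁+j₂+J+1=9
(j₁±m₁, j₂±m₂, J±M) = (1,2,3,3,3,4)
P² = 384/7
sum k=0..1:
  [0] +1/24 = 1/24
  [1] −1/12 = -1/12
S = -1/24
C² = P²·S² = 2/21 ; C = -0.308607

−√(2/21) ≈ -0.308607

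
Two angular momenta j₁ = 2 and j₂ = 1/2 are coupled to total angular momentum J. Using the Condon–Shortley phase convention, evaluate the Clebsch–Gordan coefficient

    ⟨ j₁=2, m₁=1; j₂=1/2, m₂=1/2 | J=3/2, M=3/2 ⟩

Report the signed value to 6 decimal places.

triangle: 1!·3!·0!/5! = 6/120
(j±m)!: 3!·1!·1!·0!·3!·0! = 36
prefactor² = (2J+1)·Δ·N² = 36/5
  k=1: −1/(1!·0!·0!·0!·3!·0!) = -1/6
Σ = -1/6  ⇒  CG² = 36/5·(-1/6)² = 1/5
CG = −√(1/5) = -0.447214

−√(1/5) ≈ -0.447214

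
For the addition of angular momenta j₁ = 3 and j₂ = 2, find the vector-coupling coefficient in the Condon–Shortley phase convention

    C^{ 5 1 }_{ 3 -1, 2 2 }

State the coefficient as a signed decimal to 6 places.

j₁+j₂−J=0  J+j₁−j₂=6  J−j₁+j₂=4  j₁+j₂+J+1=11
(j₁±m₁, j₂±m₂, J±M) = (2,4,4,0,6,4)
P² = 663552/7
sum k=0..0:
  [0] +1/1152 = 1/1152
S = 1/1152
C² = P²·S² = 1/14 ; C = +0.267261

+0.267261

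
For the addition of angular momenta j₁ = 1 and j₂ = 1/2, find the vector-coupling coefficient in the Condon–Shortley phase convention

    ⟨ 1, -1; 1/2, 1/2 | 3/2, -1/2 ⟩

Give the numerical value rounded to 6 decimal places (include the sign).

+0.577350

√[4·0!2!1!/4! · 0!2!1!0!1!2!] = √(4/3)
  +(−1)^0/∏(0,0,2,1,0,0)! = 1/2  (running 1/2)
⟨..|..⟩ = √(4/3)·(1/2) = +0.577350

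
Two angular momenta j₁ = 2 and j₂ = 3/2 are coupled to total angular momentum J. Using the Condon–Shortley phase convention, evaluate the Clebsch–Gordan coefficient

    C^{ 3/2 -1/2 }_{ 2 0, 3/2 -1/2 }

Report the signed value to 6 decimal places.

triangle: 2!×2!×1!/6! = 4/720
(j±m)!: 2!×2!×1!×2!×1!×2! = 16
prefactor² = (2J+1)×Δ×N² = 16/45
  k=0: +1/(0!×2!×2!×1!×0!×0!) = 1/4
  k=1: −1/(1!×1!×1!×0!×1!×1!) = -1
Σ = -3/4  ⇒  CG² = 16/45×(-3/4)² = 1/5
CG = −√(1/5) = -0.447214

−√(1/5) ≈ -0.447214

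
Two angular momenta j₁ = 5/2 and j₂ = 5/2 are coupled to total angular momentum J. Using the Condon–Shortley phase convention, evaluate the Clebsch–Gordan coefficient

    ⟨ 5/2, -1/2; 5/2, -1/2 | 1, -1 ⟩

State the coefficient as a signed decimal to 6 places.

+√(9/35) ≈ +0.507093

√[3·4!1!1!/7! · 2!3!2!3!0!2!] = √(144/35)
  +(−1)^2/∏(2,2,1,0,0,1)! = 1/4  (running 1/4)
⟨..|..⟩ = √(144/35)·(1/4) = +0.507093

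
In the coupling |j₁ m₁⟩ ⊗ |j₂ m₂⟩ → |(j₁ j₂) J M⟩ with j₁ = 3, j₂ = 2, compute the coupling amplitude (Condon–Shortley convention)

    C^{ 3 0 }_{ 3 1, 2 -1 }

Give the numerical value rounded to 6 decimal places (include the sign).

+√(1/30) = +0.182574

j₁+j₂−J=2  J+j₁−j₂=4  J−j₁+j₂=2  j₁+j₂+J+1=9
(j₁±m₁, j₂±m₂, J±M) = (4,2,1,3,3,3)
P² = 96/5
sum k=0..1:
  [0] +1/8 = 1/8
  [1] −1/12 = -1/12
S = 1/24
C² = P²·S² = 1/30 ; C = +0.182574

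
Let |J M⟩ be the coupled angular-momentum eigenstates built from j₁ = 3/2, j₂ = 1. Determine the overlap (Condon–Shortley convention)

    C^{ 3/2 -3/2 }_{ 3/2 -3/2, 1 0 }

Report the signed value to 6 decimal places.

-0.774597

√[4·1!2!1!/5! · 0!3!1!1!0!3!] = √(12/5)
  +(−1)^1/∏(1,0,2,0,0,1)! = -1/2  (running -1/2)
⟨..|..⟩ = √(12/5)·(-1/2) = -0.774597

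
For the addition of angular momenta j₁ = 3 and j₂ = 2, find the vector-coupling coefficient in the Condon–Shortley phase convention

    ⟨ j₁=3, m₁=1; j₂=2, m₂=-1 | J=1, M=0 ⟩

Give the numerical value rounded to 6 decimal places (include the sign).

triangle: 4!×2!×0!/7! = 48/5040
(j±m)!: 4!×2!×1!×3!×1!×1! = 288
prefactor² = (2J+1)×Δ×N² = 288/35
  k=1: −1/(1!×3!×1!×0!×1!×0!) = -1/6
Σ = -1/6  ⇒  CG² = 288/35×(-1/6)² = 8/35
CG = −√(8/35) = -0.478091

-0.478091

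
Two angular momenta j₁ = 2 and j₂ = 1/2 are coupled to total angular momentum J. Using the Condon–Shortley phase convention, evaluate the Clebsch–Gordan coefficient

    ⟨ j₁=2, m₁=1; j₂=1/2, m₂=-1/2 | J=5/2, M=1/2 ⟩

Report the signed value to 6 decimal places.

+0.632456  (= +√(2/5))

j₁+j₂−J=0  J+j₁−j₂=4  J−j₁+j₂=1  j₁+j₂+J+1=6
(j₁±m₁, j₂±m₂, J±M) = (3,1,0,1,3,2)
P² = 72/5
sum k=0..0:
  [0] +1/6 = 1/6
S = 1/6
C² = P²·S² = 2/5 ; C = +0.632456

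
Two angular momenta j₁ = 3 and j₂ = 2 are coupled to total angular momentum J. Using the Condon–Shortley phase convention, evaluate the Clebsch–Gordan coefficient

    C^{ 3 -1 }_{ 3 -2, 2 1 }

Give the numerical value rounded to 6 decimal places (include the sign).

j₁+j₂−J=2  J+j₁−j₂=4  J−j₁+j₂=2  j₁+j₂+J+1=9
(j₁±m₁, j₂±m₂, J±M) = (1,5,3,1,2,4)
P² = 64
sum k=1..2:
  [1] −1/48 = -1/48
  [2] +1/12 = 1/12
S = 1/16
C² = P²·S² = 1/4 ; C = +0.500000

+0.500000  (= +√(1/4))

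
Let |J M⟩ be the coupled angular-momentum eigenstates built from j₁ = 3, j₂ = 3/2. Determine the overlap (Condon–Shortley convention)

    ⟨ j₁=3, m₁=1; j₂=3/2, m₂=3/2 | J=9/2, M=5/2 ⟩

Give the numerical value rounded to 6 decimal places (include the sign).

√[10·0!6!3!/10! · 4!2!3!0!7!2!] = √(34560)
  +(−1)^0/∏(0,0,2,3,4,0)! = 1/288  (running 1/288)
⟨..|..⟩ = √(34560)·(1/288) = +0.645497

+√(5/12) = +0.645497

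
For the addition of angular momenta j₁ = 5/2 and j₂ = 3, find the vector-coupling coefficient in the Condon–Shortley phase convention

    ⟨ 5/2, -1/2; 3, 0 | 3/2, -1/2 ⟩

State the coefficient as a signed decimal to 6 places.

√[4·4!1!2!/8! · 2!3!3!3!1!2!] = √(144/35)
  +(−1)^2/∏(2,2,1,1,0,1)! = 1/4  (running 1/4)
  +(−1)^3/∏(3,1,0,0,1,2)! = -1/12  (running 1/6)
⟨..|..⟩ = √(144/35)·(1/6) = +0.338062

+√(4/35) ≈ +0.338062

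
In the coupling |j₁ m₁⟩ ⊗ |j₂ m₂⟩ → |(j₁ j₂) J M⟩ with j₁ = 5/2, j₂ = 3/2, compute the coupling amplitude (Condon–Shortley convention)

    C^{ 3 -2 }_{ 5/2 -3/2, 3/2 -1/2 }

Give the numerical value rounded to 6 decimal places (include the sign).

j₁+j₂−J=1  J+j₁−j₂=4  J−j₁+j₂=2  j₁+j₂+J+1=8
(j₁±m₁, j₂±m₂, J±M) = (1,4,1,2,1,5)
P² = 48
sum k=0..1:
  [0] +1/24 = 1/24
  [1] −1/12 = -1/12
S = -1/24
C² = P²·S² = 1/12 ; C = -0.288675

−√(1/12) ≈ -0.288675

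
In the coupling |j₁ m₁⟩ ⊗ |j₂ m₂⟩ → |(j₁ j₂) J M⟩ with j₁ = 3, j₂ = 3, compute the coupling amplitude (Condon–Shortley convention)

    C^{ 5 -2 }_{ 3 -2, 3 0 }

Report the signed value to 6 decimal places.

√[11·1!5!5!/12! · 1!5!3!3!3!7!] = √(43200)
  +(−1)^0/∏(0,1,5,3,0,2)! = 1/1440  (running 1/1440)
  +(−1)^1/∏(1,0,4,2,1,3)! = -1/288  (running -1/360)
⟨..|..⟩ = √(43200)·(-1/360) = -0.577350

-0.577350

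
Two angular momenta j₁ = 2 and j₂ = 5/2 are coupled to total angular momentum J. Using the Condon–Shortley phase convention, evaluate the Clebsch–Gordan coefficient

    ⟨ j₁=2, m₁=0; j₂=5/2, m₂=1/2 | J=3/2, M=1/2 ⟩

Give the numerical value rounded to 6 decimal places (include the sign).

triangle: 3!×1!×2!/7! = 12/5040
(j±m)!: 2!×2!×3!×2!×2!×1! = 96
prefactor² = (2J+1)×Δ×N² = 32/35
  k=1: −1/(1!×2!×1!×2!×0!×0!) = -1/4
  k=2: +1/(2!×1!×0!×1!×1!×1!) = 1/2
Σ = 1/4  ⇒  CG² = 32/35×1/4² = 2/35
CG = +√(2/35) = +0.239046

+0.239046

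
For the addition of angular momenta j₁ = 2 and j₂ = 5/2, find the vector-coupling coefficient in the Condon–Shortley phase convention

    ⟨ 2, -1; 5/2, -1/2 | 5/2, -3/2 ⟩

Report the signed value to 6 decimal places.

-0.414039

j₁+j₂−J=2  J+j₁−j₂=2  J−j₁+j₂=3  j₁+j₂+J+1=8
(j₁±m₁, j₂±m₂, J±M) = (1,3,2,3,1,4)
P² = 216/35
sum k=1..2:
  [1] −1/4 = -1/4
  [2] +1/12 = 1/12
S = -1/6
C² = P²·S² = 6/35 ; C = -0.414039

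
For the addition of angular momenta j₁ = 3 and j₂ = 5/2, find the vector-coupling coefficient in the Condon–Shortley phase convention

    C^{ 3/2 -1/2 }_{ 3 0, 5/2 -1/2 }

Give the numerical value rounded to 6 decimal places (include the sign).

triangle: 4!*2!*1!/8! = 48/40320
(j±m)!: 3!*3!*2!*3!*1!*2! = 864
prefactor² = (2J+1)*Δ*N² = 144/35
  k=1: −1/(1!*3!*2!*1!*0!*0!) = -1/12
  k=2: +1/(2!*2!*1!*0!*1!*1!) = 1/4
Σ = 1/6  ⇒  CG² = 144/35*1/6² = 4/35
CG = +√(4/35) = +0.338062

+√(4/35) ≈ +0.338062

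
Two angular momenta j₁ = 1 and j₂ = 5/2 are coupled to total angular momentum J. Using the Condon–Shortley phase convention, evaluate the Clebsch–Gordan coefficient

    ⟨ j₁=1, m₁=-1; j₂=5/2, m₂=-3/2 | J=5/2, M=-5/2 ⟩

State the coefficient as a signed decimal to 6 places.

−√(2/7) = -0.534522

√[6·1!1!4!/7! · 0!2!1!4!0!5!] = √(1152/7)
  +(−1)^1/∏(1,0,1,0,0,4)! = -1/24  (running -1/24)
⟨..|..⟩ = √(1152/7)·(-1/24) = -0.534522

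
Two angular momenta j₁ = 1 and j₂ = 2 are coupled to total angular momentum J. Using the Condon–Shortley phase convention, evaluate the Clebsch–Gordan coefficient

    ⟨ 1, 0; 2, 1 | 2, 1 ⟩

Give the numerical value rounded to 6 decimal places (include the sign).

√[5·1!1!3!/6! · 1!1!3!1!3!1!] = √(3/2)
  +(−1)^0/∏(0,1,1,3,0,0)! = 1/6  (running 1/6)
  +(−1)^1/∏(1,0,0,2,1,1)! = -1/2  (running -1/3)
⟨..|..⟩ = √(3/2)·(-1/3) = -0.408248

−√(1/6) ≈ -0.408248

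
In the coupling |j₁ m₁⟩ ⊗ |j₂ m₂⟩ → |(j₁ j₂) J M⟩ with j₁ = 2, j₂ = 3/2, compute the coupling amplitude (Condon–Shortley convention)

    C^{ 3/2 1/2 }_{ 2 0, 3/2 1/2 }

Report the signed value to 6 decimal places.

j₁+j₂−J=2  J+j₁−j₂=2  J−j₁+j₂=1  j₁+j₂+J+1=6
(j₁±m₁, j₂±m₂, J±M) = (2,2,2,1,2,1)
P² = 16/45
sum k=1..2:
  [1] −1/1 = -1
  [2] +1/4 = 1/4
S = -3/4
C² = P²·S² = 1/5 ; C = -0.447214

-0.447214  (= −√(1/5))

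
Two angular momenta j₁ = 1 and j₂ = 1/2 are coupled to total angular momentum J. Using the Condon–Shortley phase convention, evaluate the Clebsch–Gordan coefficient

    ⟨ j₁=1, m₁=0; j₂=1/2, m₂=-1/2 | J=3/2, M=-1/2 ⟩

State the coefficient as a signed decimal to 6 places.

+√(2/3) ≈ +0.816497

j₁+j₂−J=0  J+j₁−j₂=2  J−j₁+j₂=1  j₁+j₂+J+1=4
(j₁±m₁, j₂±m₂, J±M) = (1,1,0,1,1,2)
P² = 2/3
sum k=0..0:
  [0] +1/1 = 1
S = 1
C² = P²·S² = 2/3 ; C = +0.816497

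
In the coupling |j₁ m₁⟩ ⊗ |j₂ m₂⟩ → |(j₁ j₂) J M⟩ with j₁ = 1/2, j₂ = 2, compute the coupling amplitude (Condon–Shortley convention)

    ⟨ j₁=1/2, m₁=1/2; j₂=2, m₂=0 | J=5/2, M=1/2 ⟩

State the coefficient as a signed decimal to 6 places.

j₁+j₂−J=0  J+j₁−j₂=1  J−j₁+j₂=4  j₁+j₂+J+1=6
(j₁±m₁, j₂±m₂, J±M) = (1,0,2,2,3,2)
P² = 48/5
sum k=0..0:
  [0] +1/4 = 1/4
S = 1/4
C² = P²·S² = 3/5 ; C = +0.774597

+√(3/5) = +0.774597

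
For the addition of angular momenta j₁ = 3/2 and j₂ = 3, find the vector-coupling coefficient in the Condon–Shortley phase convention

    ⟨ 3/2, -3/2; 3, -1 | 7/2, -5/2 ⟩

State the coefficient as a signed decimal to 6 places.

j₁+j₂−J=1  J+j₁−j₂=2  J−j₁+j₂=5  j₁+j₂+J+1=9
(j₁±m₁, j₂±m₂, J±M) = (0,3,2,4,1,6)
P² = 7680/7
sum k=1..1:
  [1] −1/48 = -1/48
S = -1/48
C² = P²·S² = 10/21 ; C = -0.690066

−√(10/21) ≈ -0.690066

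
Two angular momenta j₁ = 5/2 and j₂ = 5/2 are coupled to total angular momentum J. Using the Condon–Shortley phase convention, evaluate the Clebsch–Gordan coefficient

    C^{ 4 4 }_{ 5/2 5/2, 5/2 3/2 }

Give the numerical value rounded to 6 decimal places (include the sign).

j₁+j₂−J=1  J+j₁−j₂=4  J−j₁+j₂=4  j₁+j₂+J+1=10
(j₁±m₁, j₂±m₂, J±M) = (5,0,4,1,8,0)
P² = 165888
sum k=0..0:
  [0] +1/576 = 1/576
S = 1/576
C² = P²·S² = 1/2 ; C = +0.707107

+0.707107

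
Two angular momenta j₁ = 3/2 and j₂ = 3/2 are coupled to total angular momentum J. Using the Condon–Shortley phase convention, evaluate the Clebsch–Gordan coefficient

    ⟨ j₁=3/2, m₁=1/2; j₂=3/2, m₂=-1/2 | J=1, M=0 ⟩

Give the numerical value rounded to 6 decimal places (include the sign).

−√(1/20) = -0.223607

triangle: 2!×1!×1!/5! = 2/120
(j±m)!: 2!×1!×1!×2!×1!×1! = 4
prefactor² = (2J+1)×Δ×N² = 1/5
  k=0: +1/(0!×2!×1!×1!×0!×0!) = 1/2
  k=1: −1/(1!×1!×0!×0!×1!×1!) = -1
Σ = -1/2  ⇒  CG² = 1/5×(-1/2)² = 1/20
CG = −√(1/20) = -0.223607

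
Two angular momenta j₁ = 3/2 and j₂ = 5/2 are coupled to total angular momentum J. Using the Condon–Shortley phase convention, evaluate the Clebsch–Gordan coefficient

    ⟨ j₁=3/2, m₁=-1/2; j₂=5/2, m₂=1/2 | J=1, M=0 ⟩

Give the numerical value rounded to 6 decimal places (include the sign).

√[3·3!0!2!/6! · 1!2!3!2!1!1!] = √(6/5)
  +(−1)^2/∏(2,1,0,1,0,1)! = 1/2  (running 1/2)
⟨..|..⟩ = √(6/5)·(1/2) = +0.547723

+0.547723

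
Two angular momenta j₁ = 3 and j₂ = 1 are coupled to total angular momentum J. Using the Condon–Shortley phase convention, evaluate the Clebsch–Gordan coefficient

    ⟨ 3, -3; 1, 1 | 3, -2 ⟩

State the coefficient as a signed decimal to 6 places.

j₁+j₂−J=1  J+j₁−j₂=5  J−j₁+j₂=1  j₁+j₂+J+1=8
(j₁±m₁, j₂±m₂, J±M) = (0,6,2,0,1,5)
P² = 3600
sum k=1..1:
  [1] −1/120 = -1/120
S = -1/120
C² = P²·S² = 1/4 ; C = -0.500000

−√(1/4) = -0.500000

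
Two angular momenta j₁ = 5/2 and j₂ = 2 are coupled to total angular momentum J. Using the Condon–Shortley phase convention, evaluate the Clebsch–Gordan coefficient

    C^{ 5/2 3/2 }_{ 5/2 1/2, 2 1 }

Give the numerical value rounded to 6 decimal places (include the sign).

-0.414039

j₁+j₂−J=2  J+j₁−j₂=3  J−j₁+j₂=2  j₁+j₂+J+1=8
(j₁±m₁, j₂±m₂, J±M) = (3,2,3,1,4,1)
P² = 216/35
sum k=1..2:
  [1] −1/4 = -1/4
  [2] +1/12 = 1/12
S = -1/6
C² = P²·S² = 6/35 ; C = -0.414039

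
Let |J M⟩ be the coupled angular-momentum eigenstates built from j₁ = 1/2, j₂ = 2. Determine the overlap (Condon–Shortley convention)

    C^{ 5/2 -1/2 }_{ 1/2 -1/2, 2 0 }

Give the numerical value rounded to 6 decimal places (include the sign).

+√(3/5) ≈ +0.774597

triangle: 0!*1!*4!/6! = 24/720
(j±m)!: 0!*1!*2!*2!*2!*3! = 48
prefactor² = (2J+1)*Δ*N² = 48/5
  k=0: +1/(0!*0!*1!*2!*0!*2!) = 1/4
Σ = 1/4  ⇒  CG² = 48/5*1/4² = 3/5
CG = +√(3/5) = +0.774597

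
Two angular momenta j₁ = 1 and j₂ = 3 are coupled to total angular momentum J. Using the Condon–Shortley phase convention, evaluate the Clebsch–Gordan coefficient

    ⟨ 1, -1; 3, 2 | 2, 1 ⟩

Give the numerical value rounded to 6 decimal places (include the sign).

√[5·2!0!4!/7! · 0!2!5!1!3!1!] = √(480/7)
  +(−1)^2/∏(2,0,0,3,0,1)! = 1/12  (running 1/12)
⟨..|..⟩ = √(480/7)·(1/12) = +0.690066

+0.690066  (= +√(10/21))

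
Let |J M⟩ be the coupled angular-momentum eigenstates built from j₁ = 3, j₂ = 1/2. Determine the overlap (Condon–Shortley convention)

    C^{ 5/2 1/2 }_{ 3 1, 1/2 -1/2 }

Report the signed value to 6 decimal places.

√[6·1!5!0!/7! · 4!2!0!1!3!2!] = √(576/7)
  +(−1)^0/∏(0,1,2,0,3,0)! = 1/12  (running 1/12)
⟨..|..⟩ = √(576/7)·(1/12) = +0.755929

+√(4/7) ≈ +0.755929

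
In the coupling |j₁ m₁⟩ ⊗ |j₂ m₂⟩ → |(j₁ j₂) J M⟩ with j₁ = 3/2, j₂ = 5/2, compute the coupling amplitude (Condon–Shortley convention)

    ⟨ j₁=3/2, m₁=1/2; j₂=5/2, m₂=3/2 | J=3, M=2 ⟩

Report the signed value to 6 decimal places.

triangle: 1!·2!·4!/8! = 48/40320
(j±m)!: 2!·1!·4!·1!·5!·1! = 5760
prefactor² = (2J+1)·Δ·N² = 48
  k=0: +1/(0!·1!·1!·4!·1!·0!) = 1/24
  k=1: −1/(1!·0!·0!·3!·2!·1!) = -1/12
Σ = -1/24  ⇒  CG² = 48·(-1/24)² = 1/12
CG = −√(1/12) = -0.288675

−√(1/12) ≈ -0.288675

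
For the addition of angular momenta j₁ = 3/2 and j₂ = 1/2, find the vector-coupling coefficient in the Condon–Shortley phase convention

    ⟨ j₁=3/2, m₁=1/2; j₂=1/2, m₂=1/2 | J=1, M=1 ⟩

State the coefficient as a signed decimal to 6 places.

triangle: 1!×2!×0!/4! = 2/24
(j±m)!: 2!×1!×1!×0!×2!×0! = 4
prefactor² = (2J+1)×Δ×N² = 1
  k=1: −1/(1!×0!×0!×0!×2!×0!) = -1/2
Σ = -1/2  ⇒  CG² = 1×(-1/2)² = 1/4
CG = −√(1/4) = -0.500000

−√(1/4) ≈ -0.500000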